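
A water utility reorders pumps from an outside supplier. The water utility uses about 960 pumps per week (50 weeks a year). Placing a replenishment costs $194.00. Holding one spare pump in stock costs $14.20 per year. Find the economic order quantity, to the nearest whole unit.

Q* ≈ 1,145 pumps

Annual demand D = 960 × 50 = 48,000.
EOQ = √(2DS / H) = √(2 × 48,000 × 194 / 14.2).
= √(18,624,000 / 14.2) = √1,311,549.2958 ≈ 1145.229.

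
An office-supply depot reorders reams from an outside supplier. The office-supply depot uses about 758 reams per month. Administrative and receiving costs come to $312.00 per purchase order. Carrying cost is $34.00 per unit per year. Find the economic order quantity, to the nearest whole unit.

Annual demand D = 758 × 12 = 9,096.
EOQ = √(2DS / H) = √(2 × 9,096 × 312 / 34).
= √(5,675,904 / 34) = √166,938.3529 ≈ 408.581.

Q* ≈ 409 reams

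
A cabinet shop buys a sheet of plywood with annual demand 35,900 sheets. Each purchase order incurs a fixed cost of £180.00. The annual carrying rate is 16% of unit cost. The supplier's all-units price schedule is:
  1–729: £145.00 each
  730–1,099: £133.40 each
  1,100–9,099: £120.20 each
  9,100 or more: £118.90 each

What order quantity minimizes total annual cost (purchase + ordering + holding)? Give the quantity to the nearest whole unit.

Holding cost per unit per year at price C is H = 0.16·C.
Candidates are each tier's EOQ (if it falls in that tier) and each price-break quantity.
Tier 1 (£145.00): EOQ = 746.4 exceeds tier's upper bound 729, so this tier is dominated.
EOQ at £133.40 = 778.1 (feasible in tier 2): TC = 35,900×£133.40 + (35,900/778.1)×180 + (778.1/2)×0.16×£133.40 = £4,805,668.73.
EOQ at £120.20 = 819.8 < 1100, so use break Q=1100: TC = 35,900×£120.20 + (35,900/1100.0)×180 + (1100.0/2)×0.16×£120.20 = £4,331,632.15.
EOQ at £118.90 = 824.2 < 9100, so use break Q=9100: TC = 35,900×£118.90 + (35,900/9100.0)×180 + (9100.0/2)×0.16×£118.90 = £4,355,779.31.
Lowest total cost is £4,331,632.15 at Q = 1100.0.

Q* ≈ 1,100 sheets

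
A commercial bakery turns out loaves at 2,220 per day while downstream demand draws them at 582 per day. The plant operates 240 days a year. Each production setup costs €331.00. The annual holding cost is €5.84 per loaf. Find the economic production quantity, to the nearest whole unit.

Annual demand D = 582 × 240 = 139,680.
Production build-up factor (1 − d/p) = 1 − 582/2,220 = 0.7378.
Q* = √(2DS / (H(1 − d/p))) = √(2 × 139,680 × 331 / (5.84 × 0.7378)).
= √(92,468,160 / 4.309) ≈ 4632.434.

Q* ≈ 4,632 loaves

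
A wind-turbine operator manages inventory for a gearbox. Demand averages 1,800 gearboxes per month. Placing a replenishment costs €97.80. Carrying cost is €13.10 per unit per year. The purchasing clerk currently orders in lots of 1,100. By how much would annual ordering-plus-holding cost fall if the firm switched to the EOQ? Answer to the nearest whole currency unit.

Annual demand D = 1,800 × 12 = 21,600.
EOQ = √(2DS/H) = √(2 × 21,600 × 97.8 / 13.1) ≈ 567.90.
Cost at Q* = (D/Q*)S + (Q*/2)H = √(2DSH) ≈ €7,439.55.
Cost at Q = 1,100: (21,600/1,100)×97.8 + (1,100/2)×13.1 = €1,920.44 + €7,205.00 = €9,125.44.
Excess = €9,125.44 − €7,439.55 = €1,685.88.

Extra cost ≈ €1,686 per year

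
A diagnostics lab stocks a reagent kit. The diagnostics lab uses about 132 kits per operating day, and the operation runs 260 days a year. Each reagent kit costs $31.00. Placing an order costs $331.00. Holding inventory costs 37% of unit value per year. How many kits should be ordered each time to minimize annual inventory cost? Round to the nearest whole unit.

Q* ≈ 1,407 kits

Annual demand D = 132 × 260 = 34,320.
Holding cost H = 0.37 × $31.00 = $11.4700 per unit per year.
EOQ = √(2DS / H) = √(2 × 34,320 × 331 / 11.47).
= √(22,719,840 / 11.47) = √1,980,805.5798 ≈ 1407.411.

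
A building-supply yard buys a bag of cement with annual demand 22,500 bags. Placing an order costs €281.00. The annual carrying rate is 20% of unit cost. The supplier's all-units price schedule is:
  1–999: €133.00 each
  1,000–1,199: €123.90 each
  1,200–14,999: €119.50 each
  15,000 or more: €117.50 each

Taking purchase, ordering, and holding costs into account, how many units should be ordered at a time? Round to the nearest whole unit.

Q* ≈ 1,200 bags

Holding cost per unit per year at price C is H = 0.20·C.
Candidates are each tier's EOQ (if it falls in that tier) and each price-break quantity.
EOQ at €133.00 = 689.5 (feasible in tier 1): TC = 22,500×€133.00 + (22,500/689.5)×281 + (689.5/2)×0.20×€133.00 = €3,010,840.04.
EOQ at €123.90 = 714.3 < 1000, so use break Q=1000: TC = 22,500×€123.90 + (22,500/1000.0)×281 + (1000.0/2)×0.20×€123.90 = €2,806,462.50.
EOQ at €119.50 = 727.4 < 1200, so use break Q=1200: TC = 22,500×€119.50 + (22,500/1200.0)×281 + (1200.0/2)×0.20×€119.50 = €2,708,358.75.
EOQ at €117.50 = 733.5 < 15000, so use break Q=15000: TC = 22,500×€117.50 + (22,500/15000.0)×281 + (15000.0/2)×0.20×€117.50 = €2,820,421.50.
Lowest total cost is €2,708,358.75 at Q = 1200.0.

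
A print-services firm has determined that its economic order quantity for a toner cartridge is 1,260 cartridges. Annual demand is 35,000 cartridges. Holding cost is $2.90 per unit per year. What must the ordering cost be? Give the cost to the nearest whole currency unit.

Squaring Q* = √(2DS/H) gives Q*² = 2DS/H.
From Q* = √(2DS/H): S = Q*²H / (2D) = 1,260² × 2.9 / (2 × 35,000) = 65.7720.

S ≈ $66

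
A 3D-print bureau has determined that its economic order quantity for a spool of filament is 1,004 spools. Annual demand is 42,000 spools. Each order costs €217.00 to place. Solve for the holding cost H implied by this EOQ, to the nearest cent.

H ≈ €18.08

The basic EOQ model gives Q* = √(2DS/H); rearrange for the unknown.
From Q* = √(2DS/H): H = 2DS / Q*² = 2 × 42,000 × 217 / 1,004² = 18.0830.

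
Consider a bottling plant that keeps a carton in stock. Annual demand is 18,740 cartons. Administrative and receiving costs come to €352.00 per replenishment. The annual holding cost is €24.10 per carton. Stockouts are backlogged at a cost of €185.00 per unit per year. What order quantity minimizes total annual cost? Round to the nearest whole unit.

With planned backorders, Q* = √(2DS/H) · √((H+B)/B).
√(2DS/H) = √(2 × 18,740 × 352 / 24.1) = 739.882.
√((H+B)/B) = √((24.1+185)/185) = 1.0631.
Q* ≈ 786.600.

Q* ≈ 787 cartons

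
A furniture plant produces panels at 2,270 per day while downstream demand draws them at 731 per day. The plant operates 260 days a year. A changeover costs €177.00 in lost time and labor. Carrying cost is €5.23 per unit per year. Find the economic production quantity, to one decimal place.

Q* ≈ 4,356.0 panels

Annual demand D = 731 × 260 = 190,060.
Production build-up factor (1 − d/p) = 1 − 731/2,270 = 0.6780.
Q* = √(2DS / (H(1 − d/p))) = √(2 × 190,060 × 177 / (5.23 × 0.6780)).
= √(67,281,240 / 3.5458) ≈ 4356.019.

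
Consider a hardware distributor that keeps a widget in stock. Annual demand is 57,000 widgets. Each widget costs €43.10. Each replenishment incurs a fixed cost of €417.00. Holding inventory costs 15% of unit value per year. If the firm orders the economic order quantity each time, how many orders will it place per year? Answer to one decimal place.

N ≈ 21.0 orders per year

Holding cost H = 0.15 × €43.10 = €6.4650 per unit per year.
Q* = √(2DS/H) = √(2 × 57,000 × 417 / 6.465) ≈ 2711.67.
Orders per year = D / Q* = 57,000 / 2711.67 ≈ 21.020.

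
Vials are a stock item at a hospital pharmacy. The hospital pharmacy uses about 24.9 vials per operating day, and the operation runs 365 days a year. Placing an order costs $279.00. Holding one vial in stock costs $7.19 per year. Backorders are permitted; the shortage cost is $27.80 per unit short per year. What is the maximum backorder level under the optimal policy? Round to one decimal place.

Annual demand D = 24.9 × 365 = 9,088.5.
With planned backorders, Q* = √(2DS/H) · √((H+B)/B).
√(2DS/H) = √(2 × 9,088.5 × 279 / 7.19) = 839.844.
√((H+B)/B) = √((7.19+27.8)/27.8) = 1.1219.
Q* ≈ 942.211.
S* = Q* · H/(H+B) = 942.211 × 7.19/34.99 ≈ 193.612.

S* ≈ 193.6 vials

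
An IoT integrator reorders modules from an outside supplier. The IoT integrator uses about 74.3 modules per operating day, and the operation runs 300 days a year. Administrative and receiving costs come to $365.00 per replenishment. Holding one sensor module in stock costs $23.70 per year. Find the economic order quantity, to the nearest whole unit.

Annual demand D = 74.3 × 300 = 22,290.
EOQ = √(2DS / H) = √(2 × 22,290 × 365 / 23.7).
= √(16,271,700 / 23.7) = √686,569.6203 ≈ 828.595.

Q* ≈ 829 modules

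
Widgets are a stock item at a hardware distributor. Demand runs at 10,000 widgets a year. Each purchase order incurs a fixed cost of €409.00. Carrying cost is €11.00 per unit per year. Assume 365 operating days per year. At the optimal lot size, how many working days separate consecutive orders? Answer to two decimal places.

T ≈ 31.48 days

The optimal lot size = √(2DS/H) = √(2 × 10,000 × 409 / 11) ≈ 862.34.
Cycle time = Q*/D × 365 = 862.34 / 10,000 × 365 ≈ 31.476 days.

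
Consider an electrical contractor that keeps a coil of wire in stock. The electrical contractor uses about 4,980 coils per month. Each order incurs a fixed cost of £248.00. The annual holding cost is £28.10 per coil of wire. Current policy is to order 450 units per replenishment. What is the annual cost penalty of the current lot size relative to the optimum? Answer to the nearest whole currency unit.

Annual demand D = 4,980 × 12 = 59,760.
EOQ = √(2DS/H) = √(2 × 59,760 × 248 / 28.1) ≈ 1027.05.
Cost at Q* = (D/Q*)S + (Q*/2)H = √(2DSH) ≈ £28,860.20.
Cost at Q = 450: (59,760/450)×248 + (450/2)×28.1 = £32,934.40 + £6,322.50 = £39,256.90.
Excess = £39,256.90 − £28,860.20 = £10,396.70.

Extra cost ≈ £10,397 per year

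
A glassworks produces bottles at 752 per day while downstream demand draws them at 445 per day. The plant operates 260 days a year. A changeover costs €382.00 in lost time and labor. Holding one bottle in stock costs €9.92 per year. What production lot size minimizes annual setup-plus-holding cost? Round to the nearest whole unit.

Annual demand D = 445 × 260 = 115,700.
Production build-up factor (1 − d/p) = 1 − 445/752 = 0.4082.
Q* = √(2DS / (H(1 − d/p))) = √(2 × 115,700 × 382 / (9.92 × 0.4082)).
= √(88,394,800 / 4.0498) ≈ 4671.940.

Q* ≈ 4,672 bottles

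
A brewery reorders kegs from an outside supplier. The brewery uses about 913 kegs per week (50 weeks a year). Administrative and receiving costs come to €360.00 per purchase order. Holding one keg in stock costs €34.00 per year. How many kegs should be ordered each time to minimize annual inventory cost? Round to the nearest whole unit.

Annual demand D = 913 × 50 = 45,650.
EOQ = √(2DS / H) = √(2 × 45,650 × 360 / 34).
= √(32,868,000 / 34) = √966,705.8824 ≈ 983.212.

Q* ≈ 983 kegs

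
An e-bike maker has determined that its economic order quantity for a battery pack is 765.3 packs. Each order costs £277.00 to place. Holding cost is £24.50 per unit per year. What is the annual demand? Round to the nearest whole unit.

Squaring Q* = √(2DS/H) gives Q*² = 2DS/H.
From Q* = √(2DS/H): D = Q*²H / (2S) = 765.3² × 24.5 / (2 × 277) = 25901.192.

D ≈ 25,901 packs per year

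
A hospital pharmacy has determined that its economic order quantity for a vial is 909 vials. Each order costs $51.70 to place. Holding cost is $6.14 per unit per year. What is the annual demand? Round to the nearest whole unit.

D ≈ 49,065 vials per year

Invert the EOQ relation Q*² = 2DS/H.
From Q* = √(2DS/H): D = Q*²H / (2S) = 909² × 6.14 / (2 × 51.7) = 49065.429.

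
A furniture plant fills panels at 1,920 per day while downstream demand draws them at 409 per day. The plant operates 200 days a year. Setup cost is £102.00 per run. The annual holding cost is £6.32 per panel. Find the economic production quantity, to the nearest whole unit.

Annual demand D = 409 × 200 = 81,800.
Production build-up factor (1 − d/p) = 1 − 409/1,920 = 0.7870.
Q* = √(2DS / (H(1 − d/p))) = √(2 × 81,800 × 102 / (6.32 × 0.7870)).
= √(16,687,200 / 4.9737) ≈ 1831.688.

Q* ≈ 1,832 panels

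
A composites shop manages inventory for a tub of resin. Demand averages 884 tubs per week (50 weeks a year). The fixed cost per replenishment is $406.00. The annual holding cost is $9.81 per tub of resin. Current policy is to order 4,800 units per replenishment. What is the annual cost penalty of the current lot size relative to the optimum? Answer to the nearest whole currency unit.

Extra cost ≈ $8,519 per year

Annual demand D = 884 × 50 = 44,200.
EOQ = √(2DS/H) = √(2 × 44,200 × 406 / 9.81) ≈ 1912.73.
Cost at Q* = (D/Q*)S + (Q*/2)H = √(2DSH) ≈ $18,763.92.
Cost at Q = 4,800: (44,200/4,800)×406 + (4,800/2)×9.81 = $3,738.58 + $23,544.00 = $27,282.58.
Excess = $27,282.58 − $18,763.92 = $8,518.66.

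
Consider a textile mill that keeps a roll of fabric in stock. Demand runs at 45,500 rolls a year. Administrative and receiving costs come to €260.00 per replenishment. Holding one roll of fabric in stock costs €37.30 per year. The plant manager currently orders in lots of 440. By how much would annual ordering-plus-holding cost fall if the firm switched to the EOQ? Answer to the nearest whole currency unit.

Extra cost ≈ €5,385 per year

EOQ = √(2DS/H) = √(2 × 45,500 × 260 / 37.3) ≈ 796.44.
Cost at Q* = (D/Q*)S + (Q*/2)H = √(2DSH) ≈ €29,707.20.
Cost at Q = 440: (45,500/440)×260 + (440/2)×37.3 = €26,886.36 + €8,206.00 = €35,092.36.
Excess = €35,092.36 − €29,707.20 = €5,385.16.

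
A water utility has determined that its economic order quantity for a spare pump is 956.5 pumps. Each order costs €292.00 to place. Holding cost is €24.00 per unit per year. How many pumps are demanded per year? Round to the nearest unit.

Invert the EOQ relation Q*² = 2DS/H.
From Q* = √(2DS/H): D = Q*²H / (2S) = 956.5² × 24 / (2 × 292) = 37598.312.

D ≈ 37,598 pumps per year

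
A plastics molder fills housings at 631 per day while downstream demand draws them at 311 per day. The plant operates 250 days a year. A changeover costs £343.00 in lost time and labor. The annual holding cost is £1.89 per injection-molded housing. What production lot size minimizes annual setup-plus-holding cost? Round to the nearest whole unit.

Q* ≈ 7,460 housings

Annual demand D = 311 × 250 = 77,750.
Production build-up factor (1 − d/p) = 1 − 311/631 = 0.5071.
Q* = √(2DS / (H(1 − d/p))) = √(2 × 77,750 × 343 / (1.89 × 0.5071)).
= √(53,336,500 / 0.9585) ≈ 7459.695.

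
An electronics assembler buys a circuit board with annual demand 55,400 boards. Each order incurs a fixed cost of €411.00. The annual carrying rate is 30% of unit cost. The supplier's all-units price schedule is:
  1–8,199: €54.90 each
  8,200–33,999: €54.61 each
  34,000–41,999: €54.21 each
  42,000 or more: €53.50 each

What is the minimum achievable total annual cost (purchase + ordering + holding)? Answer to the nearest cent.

TC* ≈ €3,068,846.57

Holding cost per unit per year at price C is H = 0.30·C.
Candidates are each tier's EOQ (if it falls in that tier) and each price-break quantity.
EOQ at €54.90 = 1662.8 (feasible in tier 1): TC = 55,400×€54.90 + (55,400/1662.8)×411 + (1662.8/2)×0.30×€54.90 = €3,068,846.57.
EOQ at €54.61 = 1667.2 < 8200, so use break Q=8200: TC = 55,400×€54.61 + (55,400/8200.0)×411 + (8200.0/2)×0.30×€54.61 = €3,095,341.06.
EOQ at €54.21 = 1673.4 < 34000, so use break Q=34000: TC = 55,400×€54.21 + (55,400/34000.0)×411 + (34000.0/2)×0.30×€54.21 = €3,280,374.69.
EOQ at €53.50 = 1684.4 < 42000, so use break Q=42000: TC = 55,400×€53.50 + (55,400/42000.0)×411 + (42000.0/2)×0.30×€53.50 = €3,301,492.13.
Lowest total cost among the candidates is at Q = 1662.8.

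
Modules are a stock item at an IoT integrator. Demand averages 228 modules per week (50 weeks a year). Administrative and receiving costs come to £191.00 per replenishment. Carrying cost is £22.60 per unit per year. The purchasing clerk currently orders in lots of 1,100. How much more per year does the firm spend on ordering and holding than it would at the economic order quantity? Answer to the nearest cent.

Extra cost ≈ £4,488.85 per year

Annual demand D = 228 × 50 = 11,400.
EOQ = √(2DS/H) = √(2 × 11,400 × 191 / 22.6) ≈ 438.96.
Cost at Q* = (D/Q*)S + (Q*/2)H = √(2DSH) ≈ £9,920.61.
Cost at Q = 1,100: (11,400/1,100)×191 + (1,100/2)×22.6 = £1,979.45 + £12,430.00 = £14,409.45.
Excess = £14,409.45 − £9,920.61 = £4,488.85.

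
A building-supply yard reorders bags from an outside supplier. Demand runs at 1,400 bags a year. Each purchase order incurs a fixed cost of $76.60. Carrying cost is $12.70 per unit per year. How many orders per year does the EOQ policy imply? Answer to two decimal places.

N ≈ 10.77 orders per year

Q* = √(2DS/H) = √(2 × 1,400 × 76.6 / 12.7) ≈ 129.95.
Orders per year = D / Q* = 1,400 / 129.95 ≈ 10.773.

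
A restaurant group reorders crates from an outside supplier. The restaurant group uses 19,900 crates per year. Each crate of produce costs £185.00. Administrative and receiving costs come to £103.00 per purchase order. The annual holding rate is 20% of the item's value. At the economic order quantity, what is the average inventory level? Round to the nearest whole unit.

Holding cost H = 0.20 × £185.00 = £37.0000 per unit per year.
The optimal lot size = √(2DS/H) = √(2 × 19,900 × 103 / 37) ≈ 332.86.
Average inventory = Q*/2 ≈ 332.86 / 2 = 166.429.

Average inventory ≈ 166 crates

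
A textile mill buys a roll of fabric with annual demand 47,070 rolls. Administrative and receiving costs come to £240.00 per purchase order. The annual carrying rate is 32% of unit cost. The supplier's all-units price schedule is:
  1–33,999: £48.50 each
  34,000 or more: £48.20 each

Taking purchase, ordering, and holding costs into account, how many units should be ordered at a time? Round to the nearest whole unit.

Holding cost per unit per year at price C is H = 0.32·C.
For each price level, check whether its EOQ is feasible; otherwise the best quantity at that price is the breakpoint.
EOQ at £48.50 = 1206.6 (feasible in tier 1): TC = 47,070×£48.50 + (47,070/1206.6)×240 + (1206.6/2)×0.32×£48.50 = £2,301,620.72.
EOQ at £48.20 = 1210.3 < 34000, so use break Q=34000: TC = 47,070×£48.20 + (47,070/34000.0)×240 + (34000.0/2)×0.32×£48.20 = £2,531,314.26.
Lowest total cost is £2,301,620.72 at Q = 1206.6.

Q* ≈ 1,207 rolls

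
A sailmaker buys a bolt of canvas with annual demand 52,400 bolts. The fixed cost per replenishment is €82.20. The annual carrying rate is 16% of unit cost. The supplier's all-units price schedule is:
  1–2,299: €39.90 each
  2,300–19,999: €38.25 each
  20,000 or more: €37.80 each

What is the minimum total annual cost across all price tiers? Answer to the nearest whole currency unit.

TC* ≈ €2,013,211

Holding cost per unit per year at price C is H = 0.16·C.
Candidates are each tier's EOQ (if it falls in that tier) and each price-break quantity.
EOQ at €39.90 = 1161.6 (feasible in tier 1): TC = 52,400×€39.90 + (52,400/1161.6)×82.2 + (1161.6/2)×0.16×€39.90 = €2,098,175.89.
EOQ at €38.25 = 1186.4 < 2300, so use break Q=2300: TC = 52,400×€38.25 + (52,400/2300.0)×82.2 + (2300.0/2)×0.16×€38.25 = €2,013,210.73.
EOQ at €37.80 = 1193.5 < 20000, so use break Q=20000: TC = 52,400×€37.80 + (52,400/20000.0)×82.2 + (20000.0/2)×0.16×€37.80 = €2,041,415.36.
Lowest total cost among the candidates is at Q = 2300.0.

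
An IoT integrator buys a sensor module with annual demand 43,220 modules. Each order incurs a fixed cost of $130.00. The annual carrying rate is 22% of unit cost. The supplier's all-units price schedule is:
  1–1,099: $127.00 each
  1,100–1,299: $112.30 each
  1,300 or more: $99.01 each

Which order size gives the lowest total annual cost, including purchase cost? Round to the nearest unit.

Holding cost per unit per year at price C is H = 0.22·C.
For each price level, check whether its EOQ is feasible; otherwise the best quantity at that price is the breakpoint.
EOQ at $127.00 = 634.2 (feasible in tier 1): TC = 43,220×$127.00 + (43,220/634.2)×130 + (634.2/2)×0.22×$127.00 = $5,506,659.12.
EOQ at $112.30 = 674.4 < 1100, so use break Q=1100: TC = 43,220×$112.30 + (43,220/1100.0)×130 + (1100.0/2)×0.22×$112.30 = $4,872,302.12.
EOQ at $99.01 = 718.3 < 1300, so use break Q=1300: TC = 43,220×$99.01 + (43,220/1300.0)×130 + (1300.0/2)×0.22×$99.01 = $4,297,692.63.
Lowest total cost is $4,297,692.63 at Q = 1300.0.

Q* ≈ 1,300 modules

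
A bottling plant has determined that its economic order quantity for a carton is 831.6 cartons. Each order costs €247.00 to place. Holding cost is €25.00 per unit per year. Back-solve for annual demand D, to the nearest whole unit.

The basic EOQ model gives Q* = √(2DS/H); rearrange for the unknown.
From Q* = √(2DS/H): D = Q*²H / (2S) = 831.6² × 25 / (2 × 247) = 34997.903.

D ≈ 34,998 cartons per year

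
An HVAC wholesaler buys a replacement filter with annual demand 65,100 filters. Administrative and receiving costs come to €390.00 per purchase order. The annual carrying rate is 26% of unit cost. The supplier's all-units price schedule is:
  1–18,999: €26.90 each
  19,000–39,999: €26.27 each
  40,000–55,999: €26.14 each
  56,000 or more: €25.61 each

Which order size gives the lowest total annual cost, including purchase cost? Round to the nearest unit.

Holding cost per unit per year at price C is H = 0.26·C.
For each price level, check whether its EOQ is feasible; otherwise the best quantity at that price is the breakpoint.
EOQ at €26.90 = 2694.5 (feasible in tier 1): TC = 65,100×€26.90 + (65,100/2694.5)×390 + (2694.5/2)×0.26×€26.90 = €1,770,035.19.
EOQ at €26.27 = 2726.6 < 19000, so use break Q=19000: TC = 65,100×€26.27 + (65,100/19000.0)×390 + (19000.0/2)×0.26×€26.27 = €1,776,400.16.
EOQ at €26.14 = 2733.4 < 40000, so use break Q=40000: TC = 65,100×€26.14 + (65,100/40000.0)×390 + (40000.0/2)×0.26×€26.14 = €1,838,276.73.
EOQ at €25.61 = 2761.5 < 56000, so use break Q=56000: TC = 65,100×€25.61 + (65,100/56000.0)×390 + (56000.0/2)×0.26×€25.61 = €1,854,105.18.
Lowest total cost is €1,770,035.19 at Q = 2694.5.

Q* ≈ 2,694 filters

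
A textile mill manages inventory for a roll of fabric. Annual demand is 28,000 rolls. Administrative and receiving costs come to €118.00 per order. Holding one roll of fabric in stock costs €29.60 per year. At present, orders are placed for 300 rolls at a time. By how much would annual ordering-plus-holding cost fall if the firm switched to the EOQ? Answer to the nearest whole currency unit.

Extra cost ≈ €1,468 per year

EOQ = √(2DS/H) = √(2 × 28,000 × 118 / 29.6) ≈ 472.49.
Cost at Q* = (D/Q*)S + (Q*/2)H = √(2DSH) ≈ €13,985.59.
Cost at Q = 300: (28,000/300)×118 + (300/2)×29.6 = €11,013.33 + €4,440.00 = €15,453.33.
Excess = €15,453.33 − €13,985.59 = €1,467.74.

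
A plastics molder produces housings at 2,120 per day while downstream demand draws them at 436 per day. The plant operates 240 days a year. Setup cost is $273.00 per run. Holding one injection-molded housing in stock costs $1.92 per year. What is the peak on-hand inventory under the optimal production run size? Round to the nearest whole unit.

I_max ≈ 4,862 housings

Annual demand D = 436 × 240 = 104,640.
Production build-up factor (1 − d/p) = 1 − 436/2,120 = 0.7943.
Q* = √(2DS / (H(1 − d/p))) = √(2 × 104,640 × 273 / (1.92 × 0.7943)).
= √(57,133,440 / 1.5251) ≈ 6120.564.
Maximum inventory = Q*(1 − d/p) = 6120.564 × 0.7943 ≈ 4861.807.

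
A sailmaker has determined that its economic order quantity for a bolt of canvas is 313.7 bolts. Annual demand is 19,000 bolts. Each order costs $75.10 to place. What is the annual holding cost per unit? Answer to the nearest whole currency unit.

H ≈ $29

Invert the EOQ relation Q*² = 2DS/H.
From Q* = √(2DS/H): H = 2DS / Q*² = 2 × 19,000 × 75.1 / 313.7² = 28.9998.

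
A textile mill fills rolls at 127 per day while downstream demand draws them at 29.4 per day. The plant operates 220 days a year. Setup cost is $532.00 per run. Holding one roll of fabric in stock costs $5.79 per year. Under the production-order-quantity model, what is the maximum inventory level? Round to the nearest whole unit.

I_max ≈ 956 rolls

Annual demand D = 29.4 × 220 = 6,468.
Production build-up factor (1 − d/p) = 1 − 29.4/127 = 0.7685.
Q* = √(2DS / (H(1 − d/p))) = √(2 × 6,468 × 532 / (5.79 × 0.7685)).
= √(6,881,952 / 4.4496) ≈ 1243.637.
Maximum inventory = Q*(1 − d/p) = 1243.637 × 0.7685 ≈ 955.740.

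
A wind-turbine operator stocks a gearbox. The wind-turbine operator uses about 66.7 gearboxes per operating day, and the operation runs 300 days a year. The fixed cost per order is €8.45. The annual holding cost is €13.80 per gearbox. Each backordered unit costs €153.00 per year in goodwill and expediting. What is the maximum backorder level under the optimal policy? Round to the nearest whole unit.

S* ≈ 14 gearboxes

Annual demand D = 66.7 × 300 = 20,010.
With planned backorders, Q* = √(2DS/H) · √((H+B)/B).
√(2DS/H) = √(2 × 20,010 × 8.45 / 13.8) = 156.541.
√((H+B)/B) = √((13.8+153)/153) = 1.0441.
Q* ≈ 163.448.
S* = Q* · H/(H+B) = 163.448 × 13.8/166.8 ≈ 13.523.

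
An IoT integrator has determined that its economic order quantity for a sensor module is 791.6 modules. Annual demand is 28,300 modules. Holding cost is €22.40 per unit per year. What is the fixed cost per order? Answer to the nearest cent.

Invert the EOQ relation Q*² = 2DS/H.
From Q* = √(2DS/H): S = Q*²H / (2D) = 791.6² × 22.4 / (2 × 28,300) = 247.9951.

S ≈ €248.00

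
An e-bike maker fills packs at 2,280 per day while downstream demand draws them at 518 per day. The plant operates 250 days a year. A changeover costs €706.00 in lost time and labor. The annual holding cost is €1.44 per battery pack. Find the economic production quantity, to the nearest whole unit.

Annual demand D = 518 × 250 = 129,500.
Production build-up factor (1 − d/p) = 1 − 518/2,280 = 0.7728.
Q* = √(2DS / (H(1 − d/p))) = √(2 × 129,500 × 706 / (1.44 × 0.7728)).
= √(182,854,000 / 1.1128) ≈ 12818.448.

Q* ≈ 12,818 packs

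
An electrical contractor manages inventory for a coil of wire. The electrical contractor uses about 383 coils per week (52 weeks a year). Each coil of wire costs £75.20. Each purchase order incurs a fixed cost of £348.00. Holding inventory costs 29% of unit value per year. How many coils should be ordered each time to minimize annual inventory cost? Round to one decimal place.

Q* ≈ 797.3 coils

Annual demand D = 383 × 52 = 19,916.
Holding cost H = 0.29 × £75.20 = £21.8080 per unit per year.
EOQ = √(2DS / H) = √(2 × 19,916 × 348 / 21.808).
= √(13,861,536 / 21.808) = √635,617.0213 ≈ 797.256.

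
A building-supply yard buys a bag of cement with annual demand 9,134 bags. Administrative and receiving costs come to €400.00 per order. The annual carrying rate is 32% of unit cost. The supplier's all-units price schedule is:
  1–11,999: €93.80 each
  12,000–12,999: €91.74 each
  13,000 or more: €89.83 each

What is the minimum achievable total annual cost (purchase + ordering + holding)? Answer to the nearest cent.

Holding cost per unit per year at price C is H = 0.32·C.
Evaluate total cost at each tier's feasible EOQ or, if the EOQ is below the tier, at the tier's minimum quantity.
EOQ at €93.80 = 493.4 (feasible in tier 1): TC = 9,134×€93.80 + (9,134/493.4)×400 + (493.4/2)×0.32×€93.80 = €871,579.09.
EOQ at €91.74 = 498.9 < 12000, so use break Q=12000: TC = 9,134×€91.74 + (9,134/12000.0)×400 + (12000.0/2)×0.32×€91.74 = €1,014,398.43.
EOQ at €89.83 = 504.2 < 13000, so use break Q=13000: TC = 9,134×€89.83 + (9,134/13000.0)×400 + (13000.0/2)×0.32×€89.83 = €1,007,634.67.
Lowest total cost among the candidates is at Q = 493.4.

TC* ≈ €871,579.09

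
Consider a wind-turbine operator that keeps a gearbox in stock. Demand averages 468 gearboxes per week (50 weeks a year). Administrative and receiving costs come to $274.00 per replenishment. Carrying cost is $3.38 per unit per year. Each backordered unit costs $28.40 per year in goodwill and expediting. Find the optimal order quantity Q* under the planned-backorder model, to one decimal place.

Q* ≈ 2,060.4 gearboxes

Annual demand D = 468 × 50 = 23,400.
With planned backorders, Q* = √(2DS/H) · √((H+B)/B).
√(2DS/H) = √(2 × 23,400 × 274 / 3.38) = 1947.780.
√((H+B)/B) = √((3.38+28.4)/28.4) = 1.0578.
Q* ≈ 2060.429.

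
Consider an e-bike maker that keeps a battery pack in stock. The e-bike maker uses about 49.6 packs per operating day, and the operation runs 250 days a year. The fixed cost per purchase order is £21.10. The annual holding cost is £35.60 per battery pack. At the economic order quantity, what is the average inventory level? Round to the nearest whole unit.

Average inventory ≈ 61 packs

Annual demand D = 49.6 × 250 = 12,400.
The optimal lot size = √(2DS/H) = √(2 × 12,400 × 21.1 / 35.6) ≈ 121.24.
Average inventory = Q*/2 ≈ 121.24 / 2 = 60.619.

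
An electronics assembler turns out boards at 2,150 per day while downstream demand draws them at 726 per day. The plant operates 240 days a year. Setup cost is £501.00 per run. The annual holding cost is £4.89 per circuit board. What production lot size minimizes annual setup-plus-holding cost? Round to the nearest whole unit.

Q* ≈ 7,342 boards

Annual demand D = 726 × 240 = 174,240.
Production build-up factor (1 − d/p) = 1 − 726/2,150 = 0.6623.
Q* = √(2DS / (H(1 − d/p))) = √(2 × 174,240 × 501 / (4.89 × 0.6623)).
= √(174,588,480 / 3.2388) ≈ 7342.054.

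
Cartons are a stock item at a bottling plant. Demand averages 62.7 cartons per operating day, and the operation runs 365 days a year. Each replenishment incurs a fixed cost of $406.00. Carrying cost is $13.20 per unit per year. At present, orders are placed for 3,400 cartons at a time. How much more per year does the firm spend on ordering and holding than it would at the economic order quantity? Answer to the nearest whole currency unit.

Annual demand D = 62.7 × 365 = 22,885.5.
EOQ = √(2DS/H) = √(2 × 22,885.5 × 406 / 13.2) ≈ 1186.51.
Cost at Q* = (D/Q*)S + (Q*/2)H = √(2DSH) ≈ $15,661.93.
Cost at Q = 3,400: (22,885.5/3,400)×406 + (3,400/2)×13.2 = $2,732.80 + $22,440.00 = $25,172.80.
Excess = $25,172.80 − $15,661.93 = $9,510.87.

Extra cost ≈ $9,511 per year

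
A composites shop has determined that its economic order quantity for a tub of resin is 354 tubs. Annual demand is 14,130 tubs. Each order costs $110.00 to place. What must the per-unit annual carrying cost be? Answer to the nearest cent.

H ≈ $24.81

Invert the EOQ relation Q*² = 2DS/H.
From Q* = √(2DS/H): H = 2DS / Q*² = 2 × 14,130 × 110 / 354² = 24.8061.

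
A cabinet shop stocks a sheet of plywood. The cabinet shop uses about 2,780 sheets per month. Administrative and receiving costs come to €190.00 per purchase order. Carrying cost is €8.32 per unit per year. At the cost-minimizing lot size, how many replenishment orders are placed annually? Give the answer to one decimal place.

Annual demand D = 2,780 × 12 = 33,360.
Q* = √(2DS/H) = √(2 × 33,360 × 190 / 8.32) ≈ 1234.36.
Orders per year = D / Q* = 33,360 / 1234.36 ≈ 27.026.

N ≈ 27.0 orders per year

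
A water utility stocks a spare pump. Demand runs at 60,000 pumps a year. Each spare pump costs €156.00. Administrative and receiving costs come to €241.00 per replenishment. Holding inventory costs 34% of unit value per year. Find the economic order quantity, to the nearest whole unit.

Holding cost H = 0.34 × €156.00 = €53.0400 per unit per year.
EOQ = √(2DS / H) = √(2 × 60,000 × 241 / 53.04).
= √(28,920,000 / 53.04) = √545,248.8688 ≈ 738.410.

Q* ≈ 738 pumps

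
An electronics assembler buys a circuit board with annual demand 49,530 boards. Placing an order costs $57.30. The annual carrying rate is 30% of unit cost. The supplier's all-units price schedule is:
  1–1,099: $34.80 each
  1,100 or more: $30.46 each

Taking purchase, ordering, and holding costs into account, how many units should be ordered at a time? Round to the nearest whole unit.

Q* ≈ 1,100 boards

Holding cost per unit per year at price C is H = 0.30·C.
Evaluate total cost at each tier's feasible EOQ or, if the EOQ is below the tier, at the tier's minimum quantity.
EOQ at $34.80 = 737.4 (feasible in tier 1): TC = 49,530×$34.80 + (49,530/737.4)×57.3 + (737.4/2)×0.30×$34.80 = $1,731,341.98.
EOQ at $30.46 = 788.1 < 1100, so use break Q=1100: TC = 49,530×$30.46 + (49,530/1100.0)×57.3 + (1100.0/2)×0.30×$30.46 = $1,516,289.76.
Lowest total cost is $1,516,289.76 at Q = 1100.0.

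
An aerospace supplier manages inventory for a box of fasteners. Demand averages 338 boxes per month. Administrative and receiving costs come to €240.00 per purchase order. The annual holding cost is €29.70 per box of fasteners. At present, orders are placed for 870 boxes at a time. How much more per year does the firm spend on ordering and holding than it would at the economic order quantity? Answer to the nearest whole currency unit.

Annual demand D = 338 × 12 = 4,056.
EOQ = √(2DS/H) = √(2 × 4,056 × 240 / 29.7) ≈ 256.03.
Cost at Q* = (D/Q*)S + (Q*/2)H = √(2DSH) ≈ €7,604.10.
Cost at Q = 870: (4,056/870)×240 + (870/2)×29.7 = €1,118.90 + €12,919.50 = €14,038.40.
Excess = €14,038.40 − €7,604.10 = €6,434.30.

Extra cost ≈ €6,434 per year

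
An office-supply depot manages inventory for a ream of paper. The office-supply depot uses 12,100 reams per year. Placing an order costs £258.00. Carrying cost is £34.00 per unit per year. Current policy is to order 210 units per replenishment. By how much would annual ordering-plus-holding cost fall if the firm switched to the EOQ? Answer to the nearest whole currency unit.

EOQ = √(2DS/H) = √(2 × 12,100 × 258 / 34) ≈ 428.53.
Cost at Q* = (D/Q*)S + (Q*/2)H = √(2DSH) ≈ £14,569.91.
Cost at Q = 210: (12,100/210)×258 + (210/2)×34 = £14,865.71 + £3,570.00 = £18,435.71.
Excess = £18,435.71 − £14,569.91 = £3,865.80.

Extra cost ≈ £3,866 per year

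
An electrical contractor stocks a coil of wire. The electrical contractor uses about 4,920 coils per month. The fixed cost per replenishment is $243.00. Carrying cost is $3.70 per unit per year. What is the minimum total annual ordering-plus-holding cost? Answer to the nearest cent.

Annual demand D = 4,920 × 12 = 59,040.
The optimal lot size = √(2DS/H) = √(2 × 59,040 × 243 / 3.7) ≈ 2784.78.
At Q*, ordering cost (D/Q*)S equals holding cost (Q*/2)H, each = √(DSH/2).
Minimum total = √(2DSH) = √(2 × 59,040 × 243 × 3.7) ≈ 10303.675.

TC* ≈ $10,303.68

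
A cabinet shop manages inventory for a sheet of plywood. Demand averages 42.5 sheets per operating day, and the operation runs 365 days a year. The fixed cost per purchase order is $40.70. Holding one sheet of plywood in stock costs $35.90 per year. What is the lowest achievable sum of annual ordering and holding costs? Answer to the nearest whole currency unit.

TC* ≈ $6,733

Annual demand D = 42.5 × 365 = 15,512.5.
EOQ = √(2DS/H) = √(2 × 15,512.5 × 40.7 / 35.9) ≈ 187.55.
At the optimum the two cost components are equal, so total cost = 2·(Q*/2)H = Q*·H.
Minimum total = √(2DSH) = √(2 × 15,512.5 × 40.7 × 35.9) ≈ 6732.871.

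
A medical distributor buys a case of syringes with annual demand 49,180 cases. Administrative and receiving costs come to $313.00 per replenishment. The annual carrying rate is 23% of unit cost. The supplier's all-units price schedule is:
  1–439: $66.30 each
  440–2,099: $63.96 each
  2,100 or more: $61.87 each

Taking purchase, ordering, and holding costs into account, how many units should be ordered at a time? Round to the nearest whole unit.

Holding cost per unit per year at price C is H = 0.23·C.
Candidates are each tier's EOQ (if it falls in that tier) and each price-break quantity.
Tier 1 ($66.30): EOQ = 1420.9 exceeds tier's upper bound 439, so this tier is dominated.
EOQ at $63.96 = 1446.6 (feasible in tier 2): TC = 49,180×$63.96 + (49,180/1446.6)×313 + (1446.6/2)×0.23×$63.96 = $3,166,834.17.
EOQ at $61.87 = 1470.9 < 2100, so use break Q=2100: TC = 49,180×$61.87 + (49,180/2100.0)×313 + (2100.0/2)×0.23×$61.87 = $3,065,038.37.
Lowest total cost is $3,065,038.37 at Q = 2100.0.

Q* ≈ 2,100 cases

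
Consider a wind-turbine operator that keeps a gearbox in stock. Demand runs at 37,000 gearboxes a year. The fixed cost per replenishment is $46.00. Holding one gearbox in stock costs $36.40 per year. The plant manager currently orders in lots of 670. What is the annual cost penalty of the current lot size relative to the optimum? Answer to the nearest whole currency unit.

EOQ = √(2DS/H) = √(2 × 37,000 × 46 / 36.4) ≈ 305.80.
Cost at Q* = (D/Q*)S + (Q*/2)H = √(2DSH) ≈ $11,131.29.
Cost at Q = 670: (37,000/670)×46 + (670/2)×36.4 = $2,540.30 + $12,194.00 = $14,734.30.
Excess = $14,734.30 − $11,131.29 = $3,603.01.

Extra cost ≈ $3,603 per year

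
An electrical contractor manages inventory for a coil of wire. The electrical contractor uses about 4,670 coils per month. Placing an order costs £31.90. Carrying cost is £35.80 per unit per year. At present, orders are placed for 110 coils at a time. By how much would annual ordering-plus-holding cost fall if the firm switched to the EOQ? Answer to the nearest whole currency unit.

Annual demand D = 4,670 × 12 = 56,040.
EOQ = √(2DS/H) = √(2 × 56,040 × 31.9 / 35.8) ≈ 316.02.
Cost at Q* = (D/Q*)S + (Q*/2)H = √(2DSH) ≈ £11,313.60.
Cost at Q = 110: (56,040/110)×31.9 + (110/2)×35.8 = £16,251.60 + £1,969.00 = £18,220.60.
Excess = £18,220.60 − £11,313.60 = £6,907.00.

Extra cost ≈ £6,907 per year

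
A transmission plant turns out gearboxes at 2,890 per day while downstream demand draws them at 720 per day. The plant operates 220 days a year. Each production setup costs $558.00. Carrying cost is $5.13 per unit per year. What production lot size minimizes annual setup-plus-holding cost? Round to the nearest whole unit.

Q* ≈ 6,774 gearboxes

Annual demand D = 720 × 220 = 158,400.
Production build-up factor (1 − d/p) = 1 − 720/2,890 = 0.7509.
Q* = √(2DS / (H(1 − d/p))) = √(2 × 158,400 × 558 / (5.13 × 0.7509)).
= √(176,774,400 / 3.8519) ≈ 6774.388.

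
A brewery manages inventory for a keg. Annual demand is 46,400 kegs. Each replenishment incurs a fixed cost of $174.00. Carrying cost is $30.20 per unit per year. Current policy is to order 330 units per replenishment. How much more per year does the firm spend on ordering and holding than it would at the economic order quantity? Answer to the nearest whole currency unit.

EOQ = √(2DS/H) = √(2 × 46,400 × 174 / 30.2) ≈ 731.22.
Cost at Q* = (D/Q*)S + (Q*/2)H = √(2DSH) ≈ $22,082.70.
Cost at Q = 330: (46,400/330)×174 + (330/2)×30.2 = $24,465.45 + $4,983.00 = $29,448.45.
Excess = $29,448.45 − $22,082.70 = $7,365.76.

Extra cost ≈ $7,366 per year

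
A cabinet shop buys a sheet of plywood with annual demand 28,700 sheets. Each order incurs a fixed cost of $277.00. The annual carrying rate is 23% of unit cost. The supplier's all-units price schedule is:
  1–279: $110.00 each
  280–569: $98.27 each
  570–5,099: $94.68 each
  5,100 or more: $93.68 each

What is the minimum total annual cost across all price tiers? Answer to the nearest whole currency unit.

TC* ≈ $2,735,924

Holding cost per unit per year at price C is H = 0.23·C.
Candidates are each tier's EOQ (if it falls in that tier) and each price-break quantity.
Tier 1 ($110.00): EOQ = 792.7 exceeds tier's upper bound 279, so this tier is dominated.
Tier 2 ($98.27): EOQ = 838.7 exceeds tier's upper bound 569, so this tier is dominated.
EOQ at $94.68 = 854.5 (feasible in tier 3): TC = 28,700×$94.68 + (28,700/854.5)×277 + (854.5/2)×0.23×$94.68 = $2,735,923.54.
EOQ at $93.68 = 859.0 < 5100, so use break Q=5100: TC = 28,700×$93.68 + (28,700/5100.0)×277 + (5100.0/2)×0.23×$93.68 = $2,745,118.12.
Lowest total cost among the candidates is at Q = 854.5.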